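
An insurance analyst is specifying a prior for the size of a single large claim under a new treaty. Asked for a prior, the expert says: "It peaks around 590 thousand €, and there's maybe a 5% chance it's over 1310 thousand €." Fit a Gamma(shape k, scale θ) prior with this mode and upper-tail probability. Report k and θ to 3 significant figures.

k ≈ 5.32, θ ≈ 137

Gamma(k,θ) with k>1 has mode (k−1)θ, so θ = 590/(k−1).
Need P(X < 1310) = 0.95 with θ tied to k this way. Start at k = 2, θ = 590: P(X<1310) ≈ 0.650.
Too low — raise k to concentrate. Iterating converges to k ≈ 5.32.
Then θ = 590/(5.32−1) ≈ 137.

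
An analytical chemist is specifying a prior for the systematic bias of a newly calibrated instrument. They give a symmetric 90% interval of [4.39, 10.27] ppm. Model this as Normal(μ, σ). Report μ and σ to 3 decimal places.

μ = 7.330, σ = 1.787

A symmetric 90% interval runs μ ± z·σ with z = 1.645.
Half-width = 2.94, so σ = 2.94/1.645 = 1.787.
μ is the interval midpoint, 7.330.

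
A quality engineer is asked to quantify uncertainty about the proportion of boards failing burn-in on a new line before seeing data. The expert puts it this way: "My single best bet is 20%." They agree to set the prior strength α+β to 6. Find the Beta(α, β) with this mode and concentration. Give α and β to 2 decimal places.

For α,β > 1 the Beta mode is (α−1)/(α+β−2). With α+β = 6, the mode is (α−1)/4.
Set (α−1)/4 = 0.2 → α = 1 + 0.2·4 = 1.80.
β = 6 − α = 4.20.

α = 1.80, β = 4.20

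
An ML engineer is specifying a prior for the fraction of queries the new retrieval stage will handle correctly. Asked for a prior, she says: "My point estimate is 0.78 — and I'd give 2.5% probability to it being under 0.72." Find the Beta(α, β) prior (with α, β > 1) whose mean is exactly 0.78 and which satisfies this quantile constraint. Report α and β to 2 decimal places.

With mean 0.78 fixed, write α = 0.78s, β = 0.22s where s = α+β.
Need P(θ < 0.72) = 0.025 under Beta(0.78s, 0.22s). Normal approximation: (q−m)/√(m(1−m)/s) ≈ z_{0.025} = -1.96, so s ≈ 0.78·0.22·(-1.96)²/(0.72−0.78)² = 183.1.
At s = 183.1: P(θ<0.72) ≈ 0.030. Adjusting to match 0.025 gives s ≈ 198.79.
So α = 0.78·198.79 ≈ 155.06, β = 0.22·198.79 ≈ 43.73.

α ≈ 155.06, β ≈ 43.73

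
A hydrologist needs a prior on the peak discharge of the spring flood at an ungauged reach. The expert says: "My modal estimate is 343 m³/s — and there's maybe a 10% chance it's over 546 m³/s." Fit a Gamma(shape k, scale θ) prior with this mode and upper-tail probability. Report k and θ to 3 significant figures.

Gamma(k,θ) with k>1 has mode (k−1)θ, so θ = 343/(k−1).
Need P(X < 546) = 0.9 with θ tied to k this way. Start at k = 2, θ = 343: P(X<546) ≈ 0.472.
Too low — raise k to concentrate. Iterating converges to k ≈ 9.69.
Then θ = 343/(9.69−1) ≈ 39.5.

k ≈ 9.69, θ ≈ 39.5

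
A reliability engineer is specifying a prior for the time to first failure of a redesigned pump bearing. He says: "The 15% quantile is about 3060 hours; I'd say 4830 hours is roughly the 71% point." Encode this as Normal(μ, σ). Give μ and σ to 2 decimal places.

μ = 4213.90, σ = 1113.33

For Normal(μ,σ), the p-quantile is μ + z_p·σ. Here z_{0.15} = -1.036, z_{0.71} = 0.5534.
So 3060 = μ − 1.036σ and 4830 = μ + 0.5534σ.
Subtracting: σ = (4830 − 3060)/(0.5534 − (-1.036)) = 1113.33.
Then μ = 3060 − (-1.036)·1113.33 = 4213.90.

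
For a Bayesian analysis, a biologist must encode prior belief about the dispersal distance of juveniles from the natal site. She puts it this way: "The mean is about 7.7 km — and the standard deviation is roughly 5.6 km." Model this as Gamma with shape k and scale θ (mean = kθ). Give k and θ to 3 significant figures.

k ≈ 1.89, θ ≈ 4.07

For Gamma(k, scale θ): mean = kθ, variance = kθ², so CV = 1/√k.
CV = SD/mean = 5.6/7.7 = 0.7273, hence k = 1/CV² = 1.89.
Then θ = mean/k = 7.7/1.89 = 4.07.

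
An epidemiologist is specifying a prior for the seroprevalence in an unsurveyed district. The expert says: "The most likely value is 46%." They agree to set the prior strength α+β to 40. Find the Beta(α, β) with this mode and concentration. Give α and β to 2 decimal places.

α = 18.48, β = 21.52

For α,β > 1 the Beta mode is (α−1)/(α+β−2). With α+β = 40, the mode is (α−1)/38.
Set (α−1)/38 = 0.46 → α = 1 + 0.46·38 = 18.48.
β = 40 − α = 21.52.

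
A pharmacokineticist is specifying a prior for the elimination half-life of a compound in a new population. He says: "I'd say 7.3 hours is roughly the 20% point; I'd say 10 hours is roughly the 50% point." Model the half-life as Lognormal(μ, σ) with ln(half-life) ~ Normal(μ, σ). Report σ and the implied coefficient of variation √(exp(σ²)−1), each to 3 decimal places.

σ ≈ 0.374, CV ≈ 0.387

If T ~ Lognormal(μ,σ) then ln T ~ Normal(μ,σ), so the p-quantile of ln T is μ + z_p·σ.
ln(7.3) = 1.988 and ln(10) = 2.303; z_{0.2} = -0.8416, z_{0.5} = 0.
σ = (2.303 − 1.988)/(0 − (-0.8416)) = 0.374.
μ = 1.988 − (-0.8416)·0.374 = 2.303.
CV = √(exp(σ²)−1) = √(exp(0.1398)−1) = 0.387.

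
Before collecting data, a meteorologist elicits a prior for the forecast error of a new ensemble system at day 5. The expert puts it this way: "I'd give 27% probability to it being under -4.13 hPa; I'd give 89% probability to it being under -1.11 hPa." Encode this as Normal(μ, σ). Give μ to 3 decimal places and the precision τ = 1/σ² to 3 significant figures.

The p-quantile of Normal(μ,σ) is μ + z_p·σ, with z_{0.27} = -0.6128 and z_{0.89} = 1.227.
Eliminate σ: μ = (z₂·x₁ − z₁·x₂)/(z₂ − z₁) = (1.227·-4.13 − (-0.6128)·-1.11)/1.839 = -3.124.
Then σ = (x₂ − x₁)/(z₂ − z₁) = (-1.11 − -4.13)/1.839 = 1.642.
Precision τ = 1/σ² = 1/1.642² = 0.371.

μ = -3.124, τ = 0.371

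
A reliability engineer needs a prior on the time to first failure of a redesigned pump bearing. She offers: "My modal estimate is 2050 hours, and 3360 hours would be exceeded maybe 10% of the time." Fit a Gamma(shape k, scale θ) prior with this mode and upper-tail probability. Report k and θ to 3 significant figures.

k ≈ 8.72, θ ≈ 266

Gamma(k,θ) with k>1 has mode (k−1)θ, so θ = 2050/(k−1).
Need P(X < 3360) = 0.9 with θ tied to k this way. Start at k = 2, θ = 2050: P(X<3360) ≈ 0.488.
Too low — raise k to concentrate. Iterating converges to k ≈ 8.72.
Then θ = 2050/(8.72−1) ≈ 266.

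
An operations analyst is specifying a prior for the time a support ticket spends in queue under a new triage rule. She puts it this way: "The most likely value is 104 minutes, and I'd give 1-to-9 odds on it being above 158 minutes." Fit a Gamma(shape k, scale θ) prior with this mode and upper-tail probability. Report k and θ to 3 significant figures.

k ≈ 11.7, θ ≈ 9.76

Gamma(k,θ) with k>1 has mode (k−1)θ, so θ = 104/(k−1).
Need P(X < 158) = 0.9 with θ tied to k this way. Start at k = 2, θ = 104: P(X<158) ≈ 0.449.
Too low — raise k to concentrate. Iterating converges to k ≈ 11.7.
Then θ = 104/(11.7−1) ≈ 9.76.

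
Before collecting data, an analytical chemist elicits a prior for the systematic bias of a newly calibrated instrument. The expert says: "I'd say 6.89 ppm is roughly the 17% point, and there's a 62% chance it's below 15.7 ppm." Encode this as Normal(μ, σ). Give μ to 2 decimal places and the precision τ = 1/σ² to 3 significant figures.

μ = 13.56, τ = 0.0204

The p-quantile of Normal(μ,σ) is μ + z_p·σ, with z_{0.17} = -0.9542 and z_{0.62} = 0.3055.
Eliminate σ: μ = (z₂·x₁ − z₁·x₂)/(z₂ − z₁) = (0.3055·6.89 − (-0.9542)·15.7)/1.26 = 13.56.
Then σ = (x₂ − x₁)/(z₂ − z₁) = (15.7 − 6.89)/1.26 = 6.99.
Precision τ = 1/σ² = 1/6.994² = 0.0204.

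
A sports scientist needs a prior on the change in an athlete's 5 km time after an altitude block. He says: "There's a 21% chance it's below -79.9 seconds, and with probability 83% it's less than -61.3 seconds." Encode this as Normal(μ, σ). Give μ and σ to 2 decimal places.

For Normal(μ,σ), the p-quantile is μ + z_p·σ. Here z_{0.21} = -0.8064, z_{0.83} = 0.9542.
So -79.9 = μ − 0.8064σ and -61.3 = μ + 0.9542σ.
Subtracting: σ = (-61.3 − -79.9)/(0.9542 − (-0.8064)) = 10.56.
Then μ = -79.9 − (-0.8064)·10.56 = -71.38.

μ = -71.38, σ = 10.56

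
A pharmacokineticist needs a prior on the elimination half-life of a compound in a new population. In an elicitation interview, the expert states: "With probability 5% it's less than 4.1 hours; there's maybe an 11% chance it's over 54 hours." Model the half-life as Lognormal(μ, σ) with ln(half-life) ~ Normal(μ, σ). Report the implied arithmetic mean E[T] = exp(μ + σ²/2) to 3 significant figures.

E[T] ≈ 26.9 hours

If T ~ Lognormal(μ,σ) then ln T ~ Normal(μ,σ), so the p-quantile of ln T is μ + z_p·σ.
ln(4.1) = 1.411 and ln(54) = 3.989; z_{0.05} = -1.645, z_{0.89} = 1.227.
σ = (3.989 − 1.411)/(1.227 − (-1.645)) = 0.898.
μ = 1.411 − (-1.645)·0.898 = 2.888.
E[T] = exp(μ + σ²/2) = exp(2.888 + 0.4030) = 26.9 hours.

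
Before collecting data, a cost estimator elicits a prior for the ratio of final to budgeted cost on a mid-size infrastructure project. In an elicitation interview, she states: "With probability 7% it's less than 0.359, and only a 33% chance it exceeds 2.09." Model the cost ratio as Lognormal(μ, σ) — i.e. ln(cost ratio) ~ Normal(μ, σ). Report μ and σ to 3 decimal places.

If T ~ Lognormal(μ,σ) then ln T ~ Normal(μ,σ), so the p-quantile of ln T is μ + z_p·σ.
ln(0.359) = -1.024 and ln(2.09) = 0.7372; z_{0.07} = -1.476, z_{0.67} = 0.4399.
σ = (0.7372 − -1.024)/(0.4399 − (-1.476)) = 0.920.
μ = -1.024 − (-1.476)·0.920 = 0.333.

μ ≈ 0.333, σ ≈ 0.920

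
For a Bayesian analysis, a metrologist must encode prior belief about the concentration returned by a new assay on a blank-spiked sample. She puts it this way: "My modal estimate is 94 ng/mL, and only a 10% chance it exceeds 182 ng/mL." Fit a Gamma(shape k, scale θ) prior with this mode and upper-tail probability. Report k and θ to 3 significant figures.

Gamma(k,θ) with k>1 has mode (k−1)θ, so θ = 94/(k−1).
Need P(X < 182) = 0.9 with θ tied to k this way. Start at k = 2, θ = 94: P(X<182) ≈ 0.576.
Too low — raise k to concentrate. Iterating converges to k ≈ 5.38.
Then θ = 94/(5.38−1) ≈ 21.4.

k ≈ 5.38, θ ≈ 21.4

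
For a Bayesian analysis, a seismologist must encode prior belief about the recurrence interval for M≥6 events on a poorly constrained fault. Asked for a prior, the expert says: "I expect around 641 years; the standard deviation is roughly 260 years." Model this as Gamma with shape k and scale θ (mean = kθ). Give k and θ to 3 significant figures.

k ≈ 6.08, θ ≈ 105

For Gamma(k, scale θ): mean = kθ, variance = kθ², so CV = 1/√k.
CV = SD/mean = 260/641 = 0.4056, hence k = 1/CV² = 6.08.
Then θ = mean/k = 641/6.08 = 105.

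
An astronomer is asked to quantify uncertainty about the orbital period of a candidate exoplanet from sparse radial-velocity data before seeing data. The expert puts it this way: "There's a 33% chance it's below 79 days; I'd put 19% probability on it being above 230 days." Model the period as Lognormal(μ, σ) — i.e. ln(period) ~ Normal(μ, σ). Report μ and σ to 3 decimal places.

If T ~ Lognormal(μ,σ) then ln T ~ Normal(μ,σ), so the p-quantile of ln T is μ + z_p·σ.
ln(79) = 4.369 and ln(230) = 5.438; z_{0.33} = -0.4399, z_{0.81} = 0.8779.
σ = (5.438 − 4.369)/(0.8779 − (-0.4399)) = 0.811.
μ = 4.369 − (-0.4399)·0.811 = 4.726.

μ ≈ 4.726, σ ≈ 0.811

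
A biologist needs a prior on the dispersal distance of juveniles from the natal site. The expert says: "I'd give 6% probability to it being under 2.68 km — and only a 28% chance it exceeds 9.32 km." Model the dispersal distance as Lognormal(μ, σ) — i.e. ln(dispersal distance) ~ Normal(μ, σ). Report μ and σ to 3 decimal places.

μ ≈ 1.892, σ ≈ 0.583

If T ~ Lognormal(μ,σ) then ln T ~ Normal(μ,σ), so the p-quantile of ln T is μ + z_p·σ.
ln(2.68) = 0.9858 and ln(9.32) = 2.232; z_{0.06} = -1.555, z_{0.72} = 0.5828.
σ = (2.232 − 0.9858)/(0.5828 − (-1.555)) = 0.583.
μ = 0.9858 − (-1.555)·0.583 = 1.892.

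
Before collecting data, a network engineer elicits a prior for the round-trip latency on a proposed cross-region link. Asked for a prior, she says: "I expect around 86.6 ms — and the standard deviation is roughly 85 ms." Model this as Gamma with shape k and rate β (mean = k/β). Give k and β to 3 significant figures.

For Gamma(k, rate β): mean = k/β, variance = k/β², so CV = 1/√k.
CV = SD/mean = 85/86.6 = 0.9815, hence k = 1/CV² = 1.04.
Then β = k/mean = 1.04/86.6 = 0.012.

k ≈ 1.04, β ≈ 0.012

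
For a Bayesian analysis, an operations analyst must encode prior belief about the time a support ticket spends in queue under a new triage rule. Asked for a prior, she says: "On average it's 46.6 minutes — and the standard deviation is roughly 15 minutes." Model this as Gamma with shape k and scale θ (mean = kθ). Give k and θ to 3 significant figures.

For Gamma(k, scale θ): mean = kθ, variance = kθ², so CV = 1/√k.
CV = SD/mean = 15/46.6 = 0.3219, hence k = 1/CV² = 9.65.
Then θ = mean/k = 46.6/9.65 = 4.83.

k ≈ 9.65, θ ≈ 4.83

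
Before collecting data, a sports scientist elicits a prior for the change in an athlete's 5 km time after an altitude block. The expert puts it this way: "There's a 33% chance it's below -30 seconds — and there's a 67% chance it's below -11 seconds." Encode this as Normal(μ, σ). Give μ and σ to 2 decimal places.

μ = -20.50, σ = 21.60

The p-quantile of Normal(μ,σ) is μ + z_p·σ, with z_{0.33} = -0.4399 and z_{0.67} = 0.4399.
Eliminate σ: μ = (z₂·x₁ − z₁·x₂)/(z₂ − z₁) = (0.4399·-30 − (-0.4399)·-11)/0.8798 = -20.50.
Then σ = (x₂ − x₁)/(z₂ − z₁) = (-11 − -30)/0.8798 = 21.60.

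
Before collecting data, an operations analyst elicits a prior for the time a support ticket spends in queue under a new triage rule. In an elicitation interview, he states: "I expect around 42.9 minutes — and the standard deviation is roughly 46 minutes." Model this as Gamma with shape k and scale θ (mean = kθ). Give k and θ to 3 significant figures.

k ≈ 0.87, θ ≈ 49.3

For Gamma(k, scale θ): mean = kθ, variance = kθ², so CV = 1/√k.
CV = SD/mean = 46/42.9 = 1.072, hence k = 1/CV² = 0.87.
Then θ = mean/k = 42.9/0.87 = 49.3.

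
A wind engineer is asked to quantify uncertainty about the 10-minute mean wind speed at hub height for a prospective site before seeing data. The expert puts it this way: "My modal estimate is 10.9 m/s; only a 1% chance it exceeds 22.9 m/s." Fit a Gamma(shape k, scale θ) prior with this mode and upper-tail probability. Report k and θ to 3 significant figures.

Gamma(k,θ) with k>1 has mode (k−1)θ, so θ = 10.9/(k−1).
Need P(X < 22.9) = 0.99 with θ tied to k this way. Start at k = 2, θ = 10.9: P(X<22.9) ≈ 0.621.
Too low — raise k to concentrate. Iterating converges to k ≈ 9.83.
Then θ = 10.9/(9.83−1) ≈ 1.23.

k ≈ 9.83, θ ≈ 1.23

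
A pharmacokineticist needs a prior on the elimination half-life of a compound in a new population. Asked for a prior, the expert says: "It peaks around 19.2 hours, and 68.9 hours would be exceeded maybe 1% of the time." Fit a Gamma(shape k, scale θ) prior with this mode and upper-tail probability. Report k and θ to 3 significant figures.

k ≈ 3.64, θ ≈ 7.28

Gamma(k,θ) with k>1 has mode (k−1)θ, so θ = 19.2/(k−1).
Need P(X < 68.9) = 0.99 with θ tied to k this way. Start at k = 2, θ = 19.2: P(X<68.9) ≈ 0.873.
Too low — raise k to concentrate. Iterating converges to k ≈ 3.64.
Then θ = 19.2/(3.64−1) ≈ 7.28.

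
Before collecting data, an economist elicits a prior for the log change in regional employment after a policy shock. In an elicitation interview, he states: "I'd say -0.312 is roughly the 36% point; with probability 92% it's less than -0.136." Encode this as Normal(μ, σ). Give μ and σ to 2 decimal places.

The p-quantile of Normal(μ,σ) is μ + z_p·σ, with z_{0.36} = -0.3585 and z_{0.92} = 1.405.
Eliminate σ: μ = (z₂·x₁ − z₁·x₂)/(z₂ − z₁) = (1.405·-0.312 − (-0.3585)·-0.136)/1.764 = -0.28.
Then σ = (x₂ − x₁)/(z₂ − z₁) = (-0.136 − -0.312)/1.764 = 0.10.

μ = -0.28, σ = 0.10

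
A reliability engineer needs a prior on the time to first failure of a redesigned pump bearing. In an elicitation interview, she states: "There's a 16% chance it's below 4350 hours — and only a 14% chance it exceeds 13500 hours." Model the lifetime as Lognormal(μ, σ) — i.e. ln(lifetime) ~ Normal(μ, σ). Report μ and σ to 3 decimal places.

μ ≈ 8.921, σ ≈ 0.546

If T ~ Lognormal(μ,σ) then ln T ~ Normal(μ,σ), so the p-quantile of ln T is μ + z_p·σ.
ln(4350) = 8.378 and ln(13500) = 9.51; z_{0.16} = -0.9945, z_{0.86} = 1.08.
σ = (9.51 − 8.378)/(1.08 − (-0.9945)) = 0.546.
μ = 8.378 − (-0.9945)·0.546 = 8.921.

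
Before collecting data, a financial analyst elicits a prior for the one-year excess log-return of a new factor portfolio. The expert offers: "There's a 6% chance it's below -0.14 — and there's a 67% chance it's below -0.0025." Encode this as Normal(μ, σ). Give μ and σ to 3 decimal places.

μ = -0.033, σ = 0.069

For Normal(μ,σ), the p-quantile is μ + z_p·σ. Here z_{0.06} = -1.555, z_{0.67} = 0.4399.
So -0.14 = μ − 1.555σ and -0.0025 = μ + 0.4399σ.
Subtracting: σ = (-0.0025 − -0.14)/(0.4399 − (-1.555)) = 0.069.
Then μ = -0.14 − (-1.555)·0.069 = -0.033.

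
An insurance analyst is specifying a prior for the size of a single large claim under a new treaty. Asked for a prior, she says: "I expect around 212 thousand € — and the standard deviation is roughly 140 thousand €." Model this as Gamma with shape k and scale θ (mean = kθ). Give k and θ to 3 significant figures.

k ≈ 2.29, θ ≈ 92.5

For Gamma(k, scale θ): mean = kθ, variance = kθ², so CV = 1/√k.
CV = SD/mean = 140/212 = 0.6604, hence k = 1/CV² = 2.29.
Then θ = mean/k = 212/2.29 = 92.5.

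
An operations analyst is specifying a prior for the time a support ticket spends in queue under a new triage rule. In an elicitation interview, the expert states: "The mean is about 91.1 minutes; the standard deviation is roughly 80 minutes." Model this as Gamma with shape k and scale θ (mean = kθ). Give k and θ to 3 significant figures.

For Gamma(k, scale θ): mean = kθ, variance = kθ², so CV = 1/√k.
CV = SD/mean = 80/91.1 = 0.8782, hence k = 1/CV² = 1.3.
Then θ = mean/k = 91.1/1.3 = 70.3.

k ≈ 1.3, θ ≈ 70.3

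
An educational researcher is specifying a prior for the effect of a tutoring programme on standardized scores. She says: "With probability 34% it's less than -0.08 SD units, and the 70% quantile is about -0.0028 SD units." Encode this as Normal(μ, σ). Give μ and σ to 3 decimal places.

μ = -0.046, σ = 0.082

For Normal(μ,σ), the p-quantile is μ + z_p·σ. Here z_{0.34} = -0.4125, z_{0.7} = 0.5244.
So -0.08 = μ − 0.4125σ and -0.0028 = μ + 0.5244σ.
Subtracting: σ = (-0.0028 − -0.08)/(0.5244 − (-0.4125)) = 0.082.
Then μ = -0.08 − (-0.4125)·0.082 = -0.046.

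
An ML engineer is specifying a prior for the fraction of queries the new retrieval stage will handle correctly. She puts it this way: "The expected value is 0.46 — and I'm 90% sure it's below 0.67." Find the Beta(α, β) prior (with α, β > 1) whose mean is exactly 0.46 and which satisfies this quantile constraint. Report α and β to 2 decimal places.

α ≈ 4.17, β ≈ 4.90

With mean 0.46 fixed, write α = 0.46s, β = 0.54s where s = α+β.
Need P(θ < 0.67) = 0.9 under Beta(0.46s, 0.54s). Normal approximation: (q−m)/√(m(1−m)/s) ≈ z_{0.9} = 1.28, so s ≈ 0.46·0.54·(1.28)²/(0.67−0.46)² = 9.3.
At s = 9.3: P(θ<0.67) ≈ 0.902. Adjusting to match 0.9 gives s ≈ 9.07.
So α = 0.46·9.07 ≈ 4.17, β = 0.54·9.07 ≈ 4.90.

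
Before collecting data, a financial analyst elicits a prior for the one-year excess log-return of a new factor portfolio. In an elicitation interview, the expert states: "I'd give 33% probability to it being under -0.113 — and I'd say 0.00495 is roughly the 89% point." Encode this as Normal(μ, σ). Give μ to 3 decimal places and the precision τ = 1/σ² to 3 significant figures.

μ = -0.082, τ = 200

For Normal(μ,σ), the p-quantile is μ + z_p·σ. Here z_{0.33} = -0.4399, z_{0.89} = 1.227.
So -0.113 = μ − 0.4399σ and 0.00495 = μ + 1.227σ.
Subtracting: σ = (0.00495 − -0.113)/(1.227 − (-0.4399)) = 0.071.
Then μ = -0.113 − (-0.4399)·0.071 = -0.082.
Precision τ = 1/σ² = 1/0.07078² = 200.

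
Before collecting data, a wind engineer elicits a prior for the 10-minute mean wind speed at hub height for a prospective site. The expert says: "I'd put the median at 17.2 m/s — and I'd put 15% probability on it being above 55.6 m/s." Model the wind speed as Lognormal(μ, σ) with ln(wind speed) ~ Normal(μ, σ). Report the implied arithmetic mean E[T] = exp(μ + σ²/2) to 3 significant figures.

If T ~ Lognormal(μ,σ) then ln T ~ Normal(μ,σ), so the p-quantile of ln T is μ + z_p·σ.
ln(17.2) = 2.845 and ln(55.6) = 4.018; z_{0.5} = 0, z_{0.85} = 1.036.
σ = (4.018 − 2.845)/(1.036 − (0)) = 1.132.
μ = 2.845 − (0)·1.132 = 2.845.
E[T] = exp(μ + σ²/2) = exp(2.845 + 0.6407) = 32.6 m/s.

E[T] ≈ 32.6 m/s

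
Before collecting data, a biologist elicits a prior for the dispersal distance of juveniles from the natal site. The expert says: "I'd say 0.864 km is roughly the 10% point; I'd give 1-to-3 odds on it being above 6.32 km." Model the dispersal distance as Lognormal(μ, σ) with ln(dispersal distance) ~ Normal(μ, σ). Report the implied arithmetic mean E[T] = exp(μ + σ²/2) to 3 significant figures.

If T ~ Lognormal(μ,σ) then ln T ~ Normal(μ,σ), so the p-quantile of ln T is μ + z_p·σ.
ln(0.864) = -0.1462 and ln(6.32) = 1.844; z_{0.1} = -1.282, z_{0.75} = 0.6745.
σ = (1.844 − -0.1462)/(0.6745 − (-1.282)) = 1.017.
μ = -0.1462 − (-1.282)·1.017 = 1.158.
E[T] = exp(μ + σ²/2) = exp(1.158 + 0.5175) = 5.34 km.

E[T] ≈ 5.34 km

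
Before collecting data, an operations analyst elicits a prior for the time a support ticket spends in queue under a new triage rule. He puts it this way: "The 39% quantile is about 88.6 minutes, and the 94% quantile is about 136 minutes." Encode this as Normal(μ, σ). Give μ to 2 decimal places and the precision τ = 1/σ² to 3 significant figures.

The p-quantile of Normal(μ,σ) is μ + z_p·σ, with z_{0.39} = -0.2793 and z_{0.94} = 1.555.
Eliminate σ: μ = (z₂·x₁ − z₁·x₂)/(z₂ − z₁) = (1.555·88.6 − (-0.2793)·136)/1.834 = 95.82.
Then σ = (x₂ − x₁)/(z₂ − z₁) = (136 − 88.6)/1.834 = 25.84.
Precision τ = 1/σ² = 1/25.84² = 0.0015.

μ = 95.82, τ = 0.0015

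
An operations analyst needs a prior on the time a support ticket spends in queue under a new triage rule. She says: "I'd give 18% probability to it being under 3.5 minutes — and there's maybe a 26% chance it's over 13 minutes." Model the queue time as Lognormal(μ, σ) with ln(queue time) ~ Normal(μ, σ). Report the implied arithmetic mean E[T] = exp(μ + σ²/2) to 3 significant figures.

If T ~ Lognormal(μ,σ) then ln T ~ Normal(μ,σ), so the p-quantile of ln T is μ + z_p·σ.
ln(3.5) = 1.253 and ln(13) = 2.565; z_{0.18} = -0.9154, z_{0.74} = 0.6433.
σ = (2.565 − 1.253)/(0.6433 − (-0.9154)) = 0.842.
μ = 1.253 − (-0.9154)·0.842 = 2.023.
E[T] = exp(μ + σ²/2) = exp(2.023 + 0.3543) = 10.8 minutes.

E[T] ≈ 10.8 minutes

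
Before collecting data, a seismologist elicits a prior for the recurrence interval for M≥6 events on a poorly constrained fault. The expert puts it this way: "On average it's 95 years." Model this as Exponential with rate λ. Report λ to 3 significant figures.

λ ≈ 0.0105

Exponential mean = 1/λ, so λ = 1/95.0 = 0.0105.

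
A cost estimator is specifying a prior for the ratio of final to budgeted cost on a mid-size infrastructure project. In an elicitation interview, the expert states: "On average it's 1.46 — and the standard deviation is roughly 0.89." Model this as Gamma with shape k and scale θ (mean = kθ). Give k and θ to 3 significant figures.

k ≈ 2.69, θ ≈ 0.543

For Gamma(k, scale θ): mean = kθ, variance = kθ², so CV = 1/√k.
CV = SD/mean = 0.89/1.46 = 0.6096, hence k = 1/CV² = 2.69.
Then θ = mean/k = 1.46/2.69 = 0.543.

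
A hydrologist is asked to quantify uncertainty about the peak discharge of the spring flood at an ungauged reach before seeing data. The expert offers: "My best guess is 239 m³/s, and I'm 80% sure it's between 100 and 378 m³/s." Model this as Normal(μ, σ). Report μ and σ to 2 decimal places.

μ = 239.00, σ = 108.46

A symmetric 80% interval runs μ ± z·σ with z = 1.282.
Half-width = 139, so σ = 139/1.282 = 108.46.
μ is the stated best guess, 239.00.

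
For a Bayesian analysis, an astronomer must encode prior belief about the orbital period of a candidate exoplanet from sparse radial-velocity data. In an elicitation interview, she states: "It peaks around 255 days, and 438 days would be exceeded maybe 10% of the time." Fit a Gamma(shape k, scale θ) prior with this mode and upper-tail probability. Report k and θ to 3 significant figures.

Gamma(k,θ) with k>1 has mode (k−1)θ, so θ = 255/(k−1).
Need P(X < 438) = 0.9 with θ tied to k this way. Start at k = 2, θ = 255: P(X<438) ≈ 0.512.
Too low — raise k to concentrate. Iterating converges to k ≈ 7.48.
Then θ = 255/(7.48−1) ≈ 39.4.

k ≈ 7.48, θ ≈ 39.4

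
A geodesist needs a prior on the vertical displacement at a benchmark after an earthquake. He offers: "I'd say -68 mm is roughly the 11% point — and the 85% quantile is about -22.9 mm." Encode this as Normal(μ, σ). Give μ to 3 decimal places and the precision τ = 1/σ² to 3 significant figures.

The p-quantile of Normal(μ,σ) is μ + z_p·σ, with z_{0.11} = -1.227 and z_{0.85} = 1.036.
Eliminate σ: μ = (z₂·x₁ − z₁·x₂)/(z₂ − z₁) = (1.036·-68 − (-1.227)·-22.9)/2.263 = -43.556.
Then σ = (x₂ − x₁)/(z₂ − z₁) = (-22.9 − -68)/2.263 = 19.930.
Precision τ = 1/σ² = 1/19.93² = 0.00252.

μ = -43.556, τ = 0.00252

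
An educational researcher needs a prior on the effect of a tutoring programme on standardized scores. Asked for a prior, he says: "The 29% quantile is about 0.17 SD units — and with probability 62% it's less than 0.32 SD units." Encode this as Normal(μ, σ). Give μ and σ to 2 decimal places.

μ = 0.27, σ = 0.17

For Normal(μ,σ), the p-quantile is μ + z_p·σ. Here z_{0.29} = -0.5534, z_{0.62} = 0.3055.
So 0.17 = μ − 0.5534σ and 0.32 = μ + 0.3055σ.
Subtracting: σ = (0.32 − 0.17)/(0.3055 − (-0.5534)) = 0.17.
Then μ = 0.17 − (-0.5534)·0.17 = 0.27.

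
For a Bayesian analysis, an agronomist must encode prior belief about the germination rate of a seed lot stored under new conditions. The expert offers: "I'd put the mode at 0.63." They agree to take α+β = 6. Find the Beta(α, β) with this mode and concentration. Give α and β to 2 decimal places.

α = 3.52, β = 2.48

For α,β > 1 the Beta mode is (α−1)/(α+β−2). With α+β = 6, the mode is (α−1)/4.
Set (α−1)/4 = 0.63 → α = 1 + 0.63·4 = 3.52.
β = 6 − α = 2.48.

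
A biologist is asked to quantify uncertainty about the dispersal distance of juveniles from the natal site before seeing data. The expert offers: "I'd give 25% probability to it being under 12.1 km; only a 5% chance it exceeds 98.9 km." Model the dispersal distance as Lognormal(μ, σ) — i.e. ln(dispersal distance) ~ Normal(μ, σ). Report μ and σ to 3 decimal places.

If T ~ Lognormal(μ,σ) then ln T ~ Normal(μ,σ), so the p-quantile of ln T is μ + z_p·σ.
ln(12.1) = 2.493 and ln(98.9) = 4.594; z_{0.25} = -0.6745, z_{0.95} = 1.645.
σ = (4.594 − 2.493)/(1.645 − (-0.6745)) = 0.906.
μ = 2.493 − (-0.6745)·0.906 = 3.104.

μ ≈ 3.104, σ ≈ 0.906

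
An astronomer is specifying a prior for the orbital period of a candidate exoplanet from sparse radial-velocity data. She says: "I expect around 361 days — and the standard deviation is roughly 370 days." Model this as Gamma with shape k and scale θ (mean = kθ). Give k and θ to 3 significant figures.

k ≈ 0.952, θ ≈ 379

For Gamma(k, scale θ): mean = kθ, variance = kθ², so CV = 1/√k.
CV = SD/mean = 370/361 = 1.025, hence k = 1/CV² = 0.952.
Then θ = mean/k = 361/0.952 = 379.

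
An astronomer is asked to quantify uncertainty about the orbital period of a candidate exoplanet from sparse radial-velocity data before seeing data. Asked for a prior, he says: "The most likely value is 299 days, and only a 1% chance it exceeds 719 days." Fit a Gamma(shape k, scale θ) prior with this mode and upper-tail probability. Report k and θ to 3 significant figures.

Gamma(k,θ) with k>1 has mode (k−1)θ, so θ = 299/(k−1).
Need P(X < 719) = 0.99 with θ tied to k this way. Start at k = 2, θ = 299: P(X<719) ≈ 0.693.
Too low — raise k to concentrate. Iterating converges to k ≈ 7.15.
Then θ = 299/(7.15−1) ≈ 48.6.

k ≈ 7.15, θ ≈ 48.6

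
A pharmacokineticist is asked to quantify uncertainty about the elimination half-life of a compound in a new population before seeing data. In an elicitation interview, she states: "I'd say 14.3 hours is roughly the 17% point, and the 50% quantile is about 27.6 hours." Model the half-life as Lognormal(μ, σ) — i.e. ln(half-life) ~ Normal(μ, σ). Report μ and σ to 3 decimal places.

μ ≈ 3.318, σ ≈ 0.689

If T ~ Lognormal(μ,σ) then ln T ~ Normal(μ,σ), so the p-quantile of ln T is μ + z_p·σ.
ln(14.3) = 2.66 and ln(27.6) = 3.318; z_{0.17} = -0.9542, z_{0.5} = 0.
σ = (3.318 − 2.66)/(0 − (-0.9542)) = 0.689.
μ = 2.66 − (-0.9542)·0.689 = 3.318.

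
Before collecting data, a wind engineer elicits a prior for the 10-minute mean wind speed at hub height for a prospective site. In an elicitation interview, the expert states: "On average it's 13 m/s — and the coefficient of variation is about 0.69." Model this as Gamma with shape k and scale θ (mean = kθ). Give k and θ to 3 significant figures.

For Gamma(k, scale θ): mean = kθ, variance = kθ², so CV = 1/√k.
CV = 0.69, hence k = 1/CV² = 2.1.
Then θ = mean/k = 13/2.1 = 6.19.

k ≈ 2.1, θ ≈ 6.19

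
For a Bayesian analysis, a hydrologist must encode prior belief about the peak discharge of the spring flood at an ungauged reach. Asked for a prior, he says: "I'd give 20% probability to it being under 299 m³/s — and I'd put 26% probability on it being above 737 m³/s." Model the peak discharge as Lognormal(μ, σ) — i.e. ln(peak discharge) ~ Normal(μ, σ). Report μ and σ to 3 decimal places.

μ ≈ 6.212, σ ≈ 0.608

If T ~ Lognormal(μ,σ) then ln T ~ Normal(μ,σ), so the p-quantile of ln T is μ + z_p·σ.
ln(299) = 5.7 and ln(737) = 6.603; z_{0.2} = -0.8416, z_{0.74} = 0.6433.
σ = (6.603 − 5.7)/(0.6433 − (-0.8416)) = 0.608.
μ = 5.7 − (-0.8416)·0.608 = 6.212.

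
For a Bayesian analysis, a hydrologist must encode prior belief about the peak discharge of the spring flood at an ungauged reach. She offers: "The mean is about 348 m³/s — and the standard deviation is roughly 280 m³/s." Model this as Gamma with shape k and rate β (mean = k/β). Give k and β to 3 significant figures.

k ≈ 1.54, β ≈ 0.00444

For Gamma(k, rate β): mean = k/β, variance = k/β², so CV = 1/√k.
CV = SD/mean = 280/348 = 0.8046, hence k = 1/CV² = 1.54.
Then β = k/mean = 1.54/348 = 0.00444.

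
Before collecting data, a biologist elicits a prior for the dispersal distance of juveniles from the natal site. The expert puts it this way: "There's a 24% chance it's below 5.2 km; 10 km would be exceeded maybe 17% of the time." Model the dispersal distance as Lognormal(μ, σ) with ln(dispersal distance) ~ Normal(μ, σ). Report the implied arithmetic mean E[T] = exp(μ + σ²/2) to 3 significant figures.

E[T] ≈ 7.42 km

If T ~ Lognormal(μ,σ) then ln T ~ Normal(μ,σ), so the p-quantile of ln T is μ + z_p·σ.
ln(5.2) = 1.649 and ln(10) = 2.303; z_{0.24} = -0.7063, z_{0.83} = 0.9542.
σ = (2.303 − 1.649)/(0.9542 − (-0.7063)) = 0.394.
μ = 1.649 − (-0.7063)·0.394 = 1.927.
E[T] = exp(μ + σ²/2) = exp(1.927 + 0.0775) = 7.42 km.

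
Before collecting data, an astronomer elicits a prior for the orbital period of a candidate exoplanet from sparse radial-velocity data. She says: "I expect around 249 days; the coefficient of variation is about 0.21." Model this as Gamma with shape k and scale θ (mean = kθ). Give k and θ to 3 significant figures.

For Gamma(k, scale θ): mean = kθ, variance = kθ², so CV = 1/√k.
CV = 0.21, hence k = 1/CV² = 22.7.
Then θ = mean/k = 249/22.7 = 11.

k ≈ 22.7, θ ≈ 11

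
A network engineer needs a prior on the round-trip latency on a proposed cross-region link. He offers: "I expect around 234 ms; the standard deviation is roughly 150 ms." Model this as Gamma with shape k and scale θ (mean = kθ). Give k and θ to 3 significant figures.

For Gamma(k, scale θ): mean = kθ, variance = kθ², so CV = 1/√k.
CV = SD/mean = 150/234 = 0.641, hence k = 1/CV² = 2.43.
Then θ = mean/k = 234/2.43 = 96.2.

k ≈ 2.43, θ ≈ 96.2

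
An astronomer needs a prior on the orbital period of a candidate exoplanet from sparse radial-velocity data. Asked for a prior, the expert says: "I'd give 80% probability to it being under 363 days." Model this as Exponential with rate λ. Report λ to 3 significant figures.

P(T < 363.0) = 1 − e^(−λ·363.0) = 0.8, so λ = −ln(1−0.8)/363.0 = −ln(0.2)/363.0 = 0.00443.

λ ≈ 0.00443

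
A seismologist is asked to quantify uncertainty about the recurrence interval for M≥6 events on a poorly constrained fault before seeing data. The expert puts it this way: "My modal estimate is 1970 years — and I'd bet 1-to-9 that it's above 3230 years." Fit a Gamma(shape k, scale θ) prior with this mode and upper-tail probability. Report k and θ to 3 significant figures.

Gamma(k,θ) with k>1 has mode (k−1)θ, so θ = 1970/(k−1).
Need P(X < 3230) = 0.9 with θ tied to k this way. Start at k = 2, θ = 1970: P(X<3230) ≈ 0.488.
Too low — raise k to concentrate. Iterating converges to k ≈ 8.71.
Then θ = 1970/(8.71−1) ≈ 256.

k ≈ 8.71, θ ≈ 256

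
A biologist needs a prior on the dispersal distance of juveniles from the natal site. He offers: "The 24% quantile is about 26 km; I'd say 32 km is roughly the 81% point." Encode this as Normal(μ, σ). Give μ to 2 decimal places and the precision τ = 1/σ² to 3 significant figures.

The p-quantile of Normal(μ,σ) is μ + z_p·σ, with z_{0.24} = -0.7063 and z_{0.81} = 0.8779.
Eliminate σ: μ = (z₂·x₁ − z₁·x₂)/(z₂ − z₁) = (0.8779·26 − (-0.7063)·32)/1.584 = 28.68.
Then σ = (x₂ − x₁)/(z₂ − z₁) = (32 − 26)/1.584 = 3.79.
Precision τ = 1/σ² = 1/3.787² = 0.0697.

μ = 28.68, τ = 0.0697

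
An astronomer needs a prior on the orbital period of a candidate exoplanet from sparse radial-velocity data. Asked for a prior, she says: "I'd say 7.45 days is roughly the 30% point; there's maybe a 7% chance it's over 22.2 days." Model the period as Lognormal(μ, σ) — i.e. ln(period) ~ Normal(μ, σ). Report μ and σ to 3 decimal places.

μ ≈ 2.294, σ ≈ 0.546

If T ~ Lognormal(μ,σ) then ln T ~ Normal(μ,σ), so the p-quantile of ln T is μ + z_p·σ.
ln(7.45) = 2.008 and ln(22.2) = 3.1; z_{0.3} = -0.5244, z_{0.93} = 1.476.
σ = (3.1 − 2.008)/(1.476 − (-0.5244)) = 0.546.
μ = 2.008 − (-0.5244)·0.546 = 2.294.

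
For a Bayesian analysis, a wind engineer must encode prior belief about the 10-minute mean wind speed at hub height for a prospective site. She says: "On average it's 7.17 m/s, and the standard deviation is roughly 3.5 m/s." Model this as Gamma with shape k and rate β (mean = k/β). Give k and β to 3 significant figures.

For Gamma(k, rate β): mean = k/β, variance = k/β², so CV = 1/√k.
CV = SD/mean = 3.5/7.17 = 0.4881, hence k = 1/CV² = 4.2.
Then β = k/mean = 4.2/7.17 = 0.585.

k ≈ 4.2, β ≈ 0.585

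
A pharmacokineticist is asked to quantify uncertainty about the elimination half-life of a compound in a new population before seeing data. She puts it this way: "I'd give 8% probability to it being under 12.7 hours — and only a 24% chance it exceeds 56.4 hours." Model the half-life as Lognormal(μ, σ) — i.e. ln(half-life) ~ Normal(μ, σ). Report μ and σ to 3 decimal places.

If T ~ Lognormal(μ,σ) then ln T ~ Normal(μ,σ), so the p-quantile of ln T is μ + z_p·σ.
ln(12.7) = 2.542 and ln(56.4) = 4.032; z_{0.08} = -1.405, z_{0.76} = 0.7063.
σ = (4.032 − 2.542)/(0.7063 − (-1.405)) = 0.706.
μ = 2.542 − (-1.405)·0.706 = 3.534.

μ ≈ 3.534, σ ≈ 0.706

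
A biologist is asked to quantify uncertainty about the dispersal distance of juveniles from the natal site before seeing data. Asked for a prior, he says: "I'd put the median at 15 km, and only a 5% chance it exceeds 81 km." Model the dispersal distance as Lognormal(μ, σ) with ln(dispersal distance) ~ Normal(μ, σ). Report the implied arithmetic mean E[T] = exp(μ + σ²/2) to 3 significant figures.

E[T] ≈ 25.4 km

If T ~ Lognormal(μ,σ) then ln T ~ Normal(μ,σ), so the p-quantile of ln T is μ + z_p·σ.
ln(15) = 2.708 and ln(81) = 4.394; z_{0.5} = 0, z_{0.95} = 1.645.
σ = (4.394 − 2.708)/(1.645 − (0)) = 1.025.
μ = 2.708 − (0)·1.025 = 2.708.
E[T] = exp(μ + σ²/2) = exp(2.708 + 0.5256) = 25.4 km.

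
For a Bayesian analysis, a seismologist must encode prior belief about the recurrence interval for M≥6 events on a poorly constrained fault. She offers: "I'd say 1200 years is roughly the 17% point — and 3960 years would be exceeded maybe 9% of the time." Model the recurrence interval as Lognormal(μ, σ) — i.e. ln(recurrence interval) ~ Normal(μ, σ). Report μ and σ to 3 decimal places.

If T ~ Lognormal(μ,σ) then ln T ~ Normal(μ,σ), so the p-quantile of ln T is μ + z_p·σ.
ln(1200) = 7.09 and ln(3960) = 8.284; z_{0.17} = -0.9542, z_{0.91} = 1.341.
σ = (8.284 − 7.09)/(1.341 − (-0.9542)) = 0.520.
μ = 7.09 − (-0.9542)·0.520 = 7.586.

μ ≈ 7.586, σ ≈ 0.520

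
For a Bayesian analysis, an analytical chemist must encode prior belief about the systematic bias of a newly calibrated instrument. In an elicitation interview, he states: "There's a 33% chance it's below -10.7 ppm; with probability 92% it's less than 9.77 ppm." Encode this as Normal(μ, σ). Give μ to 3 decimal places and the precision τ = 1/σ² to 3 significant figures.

μ = -5.819, τ = 0.00812

For Normal(μ,σ), the p-quantile is μ + z_p·σ. Here z_{0.33} = -0.4399, z_{0.92} = 1.405.
So -10.7 = μ − 0.4399σ and 9.77 = μ + 1.405σ.
Subtracting: σ = (9.77 − -10.7)/(1.405 − (-0.4399)) = 11.095.
Then μ = -10.7 − (-0.4399)·11.095 = -5.819.
Precision τ = 1/σ² = 1/11.09² = 0.00812.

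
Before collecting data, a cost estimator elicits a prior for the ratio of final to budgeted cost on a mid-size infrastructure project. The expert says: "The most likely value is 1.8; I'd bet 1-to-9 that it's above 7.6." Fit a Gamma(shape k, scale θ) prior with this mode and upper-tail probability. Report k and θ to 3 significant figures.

Gamma(k,θ) with k>1 has mode (k−1)θ, so θ = 1.8/(k−1).
Need P(X < 7.6) = 0.9 with θ tied to k this way. Start at k = 2, θ = 1.8: P(X<7.6) ≈ 0.923.
Too high — lower k to spread out. Iterating converges to k ≈ 1.88.
Then θ = 1.8/(1.88−1) ≈ 2.05.

k ≈ 1.88, θ ≈ 2.05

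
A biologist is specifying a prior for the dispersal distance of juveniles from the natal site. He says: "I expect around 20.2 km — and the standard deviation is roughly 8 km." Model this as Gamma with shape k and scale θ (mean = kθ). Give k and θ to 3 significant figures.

k ≈ 6.38, θ ≈ 3.17

For Gamma(k, scale θ): mean = kθ, variance = kθ², so CV = 1/√k.
CV = SD/mean = 8/20.2 = 0.396, hence k = 1/CV² = 6.38.
Then θ = mean/k = 20.2/6.38 = 3.17.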